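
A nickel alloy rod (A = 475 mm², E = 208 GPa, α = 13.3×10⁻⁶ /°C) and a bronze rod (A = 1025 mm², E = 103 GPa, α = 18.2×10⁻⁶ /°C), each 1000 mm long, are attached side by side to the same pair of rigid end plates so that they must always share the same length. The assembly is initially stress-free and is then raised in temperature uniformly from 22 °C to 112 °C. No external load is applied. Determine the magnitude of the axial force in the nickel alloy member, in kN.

P ≈ 22.5 kN (tensile in the nickel alloy)

Both members must finish at the same length. With the larger α, the bronze tends to over-expand; the plates restrain it, putting the bronze in compression and the nickel alloy in tension. With no external load the two internal forces are equal and opposite, magnitude P.
Setting the final lengths equal and cancelling L: (α₁ − α₂)ΔT = P/(A₁E₁) + P/(A₂E₂).
|α₁ − α₂|·ΔT = 4.9×10⁻⁶ × 90 = 0.000441.
1/(A₁E₁) + 1/(A₂E₂) = 1/(475×208×10³) + 1/(1025×103×10³) = 1.959×10⁻⁸ N⁻¹.
P = 0.000441 / 1.959×10⁻⁸ = 22510 N = 22.51 kN.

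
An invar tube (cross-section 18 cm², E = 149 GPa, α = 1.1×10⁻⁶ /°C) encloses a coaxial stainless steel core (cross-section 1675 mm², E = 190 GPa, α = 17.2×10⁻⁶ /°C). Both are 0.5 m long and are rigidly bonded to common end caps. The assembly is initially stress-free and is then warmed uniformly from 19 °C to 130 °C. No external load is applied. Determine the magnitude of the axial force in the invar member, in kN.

P ≈ 260 kN (tensile in the invar)

Both members must finish at the same length. With the larger α, the stainless steel tends to over-expand; the plates restrain it, putting the stainless steel in compression and the invar in tension. With no external load the two internal forces are equal and opposite, magnitude P.
Setting the final lengths equal and cancelling L: (α₁ − α₂)ΔT = P/(A₁E₁) + P/(A₂E₂).
|α₁ − α₂|·ΔT = 16.1×10⁻⁶ × 111 = 0.001787.
1/(A₁E₁) + 1/(A₂E₂) = 1/(1800×149×10³) + 1/(1675×190×10³) = 6.871×10⁻⁹ N⁻¹.
So P = 0.001787 / 6.871×10⁻⁹ = 260.1 kN.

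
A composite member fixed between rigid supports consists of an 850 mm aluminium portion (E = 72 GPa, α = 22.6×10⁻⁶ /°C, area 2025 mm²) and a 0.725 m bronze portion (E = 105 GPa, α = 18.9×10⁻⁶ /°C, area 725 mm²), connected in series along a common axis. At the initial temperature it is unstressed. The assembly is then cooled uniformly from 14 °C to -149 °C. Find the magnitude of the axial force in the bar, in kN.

P ≈ 349 kN (tensile)

With the walls removed the bar would change length by δ_free = Σ αᵢΔT Lᵢ = 22.6×10⁻⁶×163×850 + 18.9×10⁻⁶×163×725 = 5.365 mm.
Since the ends are fixed, an axial force P builds up, equal in every segment, with P · Σ Lᵢ/(AᵢEᵢ) = δ_free.
Σ Lᵢ/(AᵢEᵢ) = 850/(2025×72×10³) + 725/(725×105×10³) = 1.535×10⁻⁵ mm/N.
P = 5.365 / 1.535×10⁻⁵ = 349400 N = 349.4 kN, tensile.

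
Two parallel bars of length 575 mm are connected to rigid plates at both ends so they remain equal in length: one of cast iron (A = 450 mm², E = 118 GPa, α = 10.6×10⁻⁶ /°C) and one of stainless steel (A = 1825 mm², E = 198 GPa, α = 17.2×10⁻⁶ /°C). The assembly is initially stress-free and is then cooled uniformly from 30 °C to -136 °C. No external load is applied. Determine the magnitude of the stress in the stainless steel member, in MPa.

Both members must finish at the same length. With the larger α, the stainless steel tends to over-contract; the plates restrain it, putting the stainless steel in tension and the cast iron in compression. With no external load the two internal forces are equal and opposite, magnitude P.
Compatibility of the two members (thermal + elastic change equal): (α₁ − α₂)ΔT = P·[1/(A₁E₁) + 1/(A₂E₂)].
|α₁ − α₂|·ΔT = 6.6×10⁻⁶ × 166 = 0.001096.
1/(A₁E₁) + 1/(A₂E₂) = 1/(450×118×10³) + 1/(1825×198×10³) = 2.16×10⁻⁸ N⁻¹.
So P = 0.001096 / 2.16×10⁻⁸ = 50.72 kN.
σ_{stainless steel} = P/A₂ = 50720/1825 = 27.79 MPa, tensile.

σ ≈ 27.8 MPa (tensile)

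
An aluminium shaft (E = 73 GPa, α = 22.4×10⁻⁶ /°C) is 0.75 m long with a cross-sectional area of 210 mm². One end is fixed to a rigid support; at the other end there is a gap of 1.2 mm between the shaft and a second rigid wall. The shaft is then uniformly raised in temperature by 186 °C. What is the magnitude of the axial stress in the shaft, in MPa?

σ ≈ 187 MPa (compressive)

Free thermal elongation = αΔT L = 22.4×10⁻⁶ × 186 × 750 = 3.125 mm.
The gap closes (δ_free > 1.2 mm) and the wall then resists a further 3.125 − 1.2 = 1.925 mm of expansion.
Compatibility: PL/(AE) = 1.925 mm, so σ = P/A = E × (1.925/750) = 187.3 MPa.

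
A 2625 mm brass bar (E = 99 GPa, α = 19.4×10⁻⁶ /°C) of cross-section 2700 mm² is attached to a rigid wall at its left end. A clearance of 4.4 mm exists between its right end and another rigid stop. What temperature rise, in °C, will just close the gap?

ΔT ≈ 86.4 °C

The gap closes when αΔT L = 4.4 mm, since the bar is still unstressed at that instant.
ΔT = 4.4 / (19.4×10⁻⁶ × 2625) = 86.4 °C.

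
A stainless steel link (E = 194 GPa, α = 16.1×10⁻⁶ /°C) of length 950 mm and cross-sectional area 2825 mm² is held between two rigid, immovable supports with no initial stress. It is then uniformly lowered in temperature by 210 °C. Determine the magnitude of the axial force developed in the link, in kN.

The ends cannot move, so σ = EαΔT = 194×10³ × 16.1×10⁻⁶ × 210 = 655.9 MPa.
Axial force P = σA = 655.9 × 2825 = 1.853×10⁶ N = 1853 kN, tensile.

P ≈ 1850 kN (tensile)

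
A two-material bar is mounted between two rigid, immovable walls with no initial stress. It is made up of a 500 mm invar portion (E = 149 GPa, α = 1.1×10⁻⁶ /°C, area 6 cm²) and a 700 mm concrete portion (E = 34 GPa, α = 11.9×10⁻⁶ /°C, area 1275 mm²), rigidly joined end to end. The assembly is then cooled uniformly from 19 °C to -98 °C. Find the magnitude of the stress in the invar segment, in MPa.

If the supports were absent, the total length change would be Σ αᵢΔT Lᵢ = 1.1×10⁻⁶×117×500 + 11.9×10⁻⁶×117×700 = 1.039 mm.
The rigid supports impose zero overall length change; the single axial force P common to all segments must satisfy P Σ Lᵢ/(AᵢEᵢ) = δ_free.
Σ Lᵢ/(AᵢEᵢ) = 500/(600×149×10³) + 700/(1275×34×10³) = 2.174×10⁻⁵ mm/N.
So P = 1.039 / 2.174×10⁻⁵ = 47.79 kN, tensile.
σ_{invar} = P / A = 47790 / 600 = 79.65 MPa.

σ ≈ 79.6 MPa (tensile)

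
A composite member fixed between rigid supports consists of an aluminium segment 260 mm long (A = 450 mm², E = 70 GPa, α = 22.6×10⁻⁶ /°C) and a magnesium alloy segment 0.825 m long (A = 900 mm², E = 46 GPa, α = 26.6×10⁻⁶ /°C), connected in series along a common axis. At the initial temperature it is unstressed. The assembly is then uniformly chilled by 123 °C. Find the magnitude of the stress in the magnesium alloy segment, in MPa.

With the walls removed the bar would change length by δ_free = Σ αᵢΔT Lᵢ = 22.6×10⁻⁶×123×260 + 26.6×10⁻⁶×123×825 = 3.422 mm.
The walls prevent any net length change, so an axial force P (same in every segment) develops. Compatibility: P · Σ Lᵢ/(AᵢEᵢ) = δ_free.
Σ Lᵢ/(AᵢEᵢ) = 260/(450×70×10³) + 825/(900×46×10³) = 2.818×10⁻⁵ mm/N.
So P = 3.422 / 2.818×10⁻⁵ = 121.4 kN, tensile.
σ_{magnesium alloy} = P / A = 121400 / 900 = 134.9 MPa.

σ ≈ 135 MPa (tensile)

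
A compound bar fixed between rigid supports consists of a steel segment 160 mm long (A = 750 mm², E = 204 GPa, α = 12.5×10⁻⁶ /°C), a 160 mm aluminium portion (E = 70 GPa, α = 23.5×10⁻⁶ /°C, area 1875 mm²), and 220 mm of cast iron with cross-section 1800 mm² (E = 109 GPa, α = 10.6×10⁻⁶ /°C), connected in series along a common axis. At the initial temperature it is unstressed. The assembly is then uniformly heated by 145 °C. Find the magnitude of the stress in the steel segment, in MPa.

With the walls removed the bar would change length by δ_free = Σ αᵢΔT Lᵢ = 12.5×10⁻⁶×145×160 + 23.5×10⁻⁶×145×160 + 10.6×10⁻⁶×145×220 = 1.173 mm.
The rigid supports impose zero overall length change; the single axial force P common to all segments must satisfy P Σ Lᵢ/(AᵢEᵢ) = δ_free.
Σ Lᵢ/(AᵢEᵢ) = 160/(750×204×10³) + 160/(1875×70×10³) + 220/(1800×109×10³) = 3.386×10⁻⁶ mm/N.
So P = 1.173 / 3.386×10⁻⁶ = 346.5 kN, compressive.
σ_{steel} = P / A = 346500 / 750 = 462 MPa.

σ ≈ 462 MPa (compressive)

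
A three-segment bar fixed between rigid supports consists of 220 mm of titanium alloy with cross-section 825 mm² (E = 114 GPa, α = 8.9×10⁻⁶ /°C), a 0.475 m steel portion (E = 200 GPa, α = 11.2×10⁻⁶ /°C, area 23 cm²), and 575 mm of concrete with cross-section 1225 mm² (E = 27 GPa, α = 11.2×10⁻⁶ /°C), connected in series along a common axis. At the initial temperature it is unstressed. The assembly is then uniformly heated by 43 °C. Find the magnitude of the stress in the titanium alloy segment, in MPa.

σ ≈ 34.4 MPa (compressive)

With the walls removed the bar would change length by δ_free = Σ αᵢΔT Lᵢ = 8.9×10⁻⁶×43×220 + 11.2×10⁻⁶×43×475 + 11.2×10⁻⁶×43×575 = 0.5899 mm.
Since the ends are fixed, an axial force P builds up, equal in every segment, with P · Σ Lᵢ/(AᵢEᵢ) = δ_free.
Σ Lᵢ/(AᵢEᵢ) = 220/(825×114×10³) + 475/(2300×200×10³) + 575/(1225×27×10³) = 2.076×10⁻⁵ mm/N.
So P = 0.5899 / 2.076×10⁻⁵ = 28.42 kN, compressive.
σ_{titanium alloy} = P / A = 28420 / 825 = 34.45 MPa.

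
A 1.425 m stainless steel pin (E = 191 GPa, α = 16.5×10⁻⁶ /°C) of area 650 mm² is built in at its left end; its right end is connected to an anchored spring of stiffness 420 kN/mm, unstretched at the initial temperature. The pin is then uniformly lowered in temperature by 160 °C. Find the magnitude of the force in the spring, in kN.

P ≈ 271 kN

If the spring were absent the pin would shorten by αΔT L = 16.5×10⁻⁶ × 160 × 1425 = 3.762 mm.
Let P be the tensile force in the spring. The pin extends elastically by PL/(AE) and the spring stretches by P/k; together these equal δ_free.
P [ L/(AE) + 1/k ] = δ_free → P [ 1425/(650×191×10³) + 1/(420×10³) ] = 3.762.
P = 3.762 / 1.386×10⁻⁵ = 271400 N.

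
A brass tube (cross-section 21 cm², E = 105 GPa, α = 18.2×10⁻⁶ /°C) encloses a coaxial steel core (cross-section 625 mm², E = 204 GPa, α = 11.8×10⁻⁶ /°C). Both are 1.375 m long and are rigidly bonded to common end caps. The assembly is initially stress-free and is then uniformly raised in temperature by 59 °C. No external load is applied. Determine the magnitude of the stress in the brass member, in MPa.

σ ≈ 14.5 MPa (compressive)

The brass has the larger α, so on heating it would change length more than the steel if both were free. The rigid plates force a common final length, so the brass is put into compression and the steel into tension, with equal and opposite forces P (no external load).
Compatibility of the two members (thermal + elastic change equal): (α₁ − α₂)ΔT = P·[1/(A₁E₁) + 1/(A₂E₂)].
|α₁ − α₂|·ΔT = 6.4×10⁻⁶ × 59 = 0.0003776.
1/(A₁E₁) + 1/(A₂E₂) = 1/(2100×105×10³) + 1/(625×204×10³) = 1.238×10⁻⁸ N⁻¹.
P = 0.0003776 / 1.238×10⁻⁸ = 30510 N = 30.51 kN.
σ_{brass} = P/A₁ = 30510/2100 = 14.53 MPa, compressive.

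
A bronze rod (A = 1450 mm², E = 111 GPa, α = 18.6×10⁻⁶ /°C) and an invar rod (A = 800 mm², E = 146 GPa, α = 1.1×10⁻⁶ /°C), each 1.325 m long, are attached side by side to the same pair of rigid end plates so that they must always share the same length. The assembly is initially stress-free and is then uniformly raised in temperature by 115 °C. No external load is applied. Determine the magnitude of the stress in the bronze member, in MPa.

σ ≈ 93.9 MPa (compressive)

Both members must finish at the same length. With the larger α, the bronze tends to over-expand; the plates restrain it, putting the bronze in compression and the invar in tension. With no external load the two internal forces are equal and opposite, magnitude P.
Setting the final lengths equal and cancelling L: (α₁ − α₂)ΔT = P/(A₁E₁) + P/(A₂E₂).
|α₁ − α₂|·ΔT = 17.5×10⁻⁶ × 115 = 0.002012.
1/(A₁E₁) + 1/(A₂E₂) = 1/(1450×111×10³) + 1/(800×146×10³) = 1.477×10⁻⁸ N⁻¹.
So P = 0.002012 / 1.477×10⁻⁸ = 136.2 kN.
σ_{bronze} = P/A₁ = 136200/1450 = 93.94 MPa, compressive.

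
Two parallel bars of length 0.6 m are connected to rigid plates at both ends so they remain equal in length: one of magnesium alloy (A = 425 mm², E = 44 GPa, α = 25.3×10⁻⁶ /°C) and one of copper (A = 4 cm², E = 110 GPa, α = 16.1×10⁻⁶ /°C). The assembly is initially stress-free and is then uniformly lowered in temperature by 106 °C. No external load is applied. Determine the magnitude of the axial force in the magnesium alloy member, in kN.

The magnesium alloy has the larger α, so on cooling it would change length more than the copper if both were free. The rigid plates force a common final length, so the magnesium alloy is put into tension and the copper into compression, with equal and opposite forces P (no external load).
Setting the final lengths equal and cancelling L: (α₁ − α₂)ΔT = P/(A₁E₁) + P/(A₂E₂).
|α₁ − α₂|·ΔT = 9.2×10⁻⁶ × 106 = 0.0009752.
1/(A₁E₁) + 1/(A₂E₂) = 1/(425×44×10³) + 1/(400×110×10³) = 7.62×10⁻⁸ N⁻¹.
So P = 0.0009752 / 7.62×10⁻⁸ = 12.8 kN.

P ≈ 12.8 kN (tensile in the magnesium alloy)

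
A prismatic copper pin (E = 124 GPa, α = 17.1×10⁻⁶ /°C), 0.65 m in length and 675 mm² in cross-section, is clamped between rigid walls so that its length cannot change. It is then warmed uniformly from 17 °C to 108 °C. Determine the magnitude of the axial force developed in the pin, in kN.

With zero net strain, σ = E·αΔT = 124 GPa × 17.1×10⁻⁶ × 91 = 193 MPa.
Axial force P = σA = 193 × 675 = 130200 N = 130.2 kN, compressive.

P ≈ 130 kN (compressive)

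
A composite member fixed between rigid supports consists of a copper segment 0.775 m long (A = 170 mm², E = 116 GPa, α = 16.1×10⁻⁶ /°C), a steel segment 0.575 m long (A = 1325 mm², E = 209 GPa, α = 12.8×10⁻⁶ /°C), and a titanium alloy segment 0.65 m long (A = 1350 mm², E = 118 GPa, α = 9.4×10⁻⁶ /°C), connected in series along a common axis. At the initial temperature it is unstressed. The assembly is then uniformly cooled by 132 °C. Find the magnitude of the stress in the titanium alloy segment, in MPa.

σ ≈ 55.8 MPa (tensile)

With the walls removed the bar would change length by δ_free = Σ αᵢΔT Lᵢ = 16.1×10⁻⁶×132×775 + 12.8×10⁻⁶×132×575 + 9.4×10⁻⁶×132×650 = 3.425 mm.
Since the ends are fixed, an axial force P builds up, equal in every segment, with P · Σ Lᵢ/(AᵢEᵢ) = δ_free.
The series flexibility is Σ Lᵢ/(AᵢEᵢ) = 775/(170×116×10³) + 575/(1325×209×10³) + 650/(1350×118×10³) = 4.546×10⁻⁵ mm/N.
Hence P = δ_free / Σ(L/AE) = 3.425/4.546×10⁻⁵ = 75.35 kN (tensile).
σ_{titanium alloy} = P / A = 75350 / 1350 = 55.81 MPa.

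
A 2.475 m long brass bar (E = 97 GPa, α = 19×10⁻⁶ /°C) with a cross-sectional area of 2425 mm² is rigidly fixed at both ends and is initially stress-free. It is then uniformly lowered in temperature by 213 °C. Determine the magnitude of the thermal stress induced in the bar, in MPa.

σ ≈ 393 MPa (tensile)

Because both ends are immovable the net strain is zero, and the suppressed thermal strain is αΔT = 19×10⁻⁶ × 213 = 4047×10⁻⁶.
Hence σ = E·αΔT = 97×10³ × 4047×10⁻⁶ = 392.6 MPa, tensile.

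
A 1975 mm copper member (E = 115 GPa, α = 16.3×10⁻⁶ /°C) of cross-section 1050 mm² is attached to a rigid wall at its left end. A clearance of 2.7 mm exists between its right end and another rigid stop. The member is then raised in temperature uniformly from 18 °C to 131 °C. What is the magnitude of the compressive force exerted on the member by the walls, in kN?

If the wall were absent the member would grow by αΔT L = 16.3×10⁻⁶ × 113 × 1975 = 3.638 mm.
After closing the 2.7 mm clearance, 3.638 − 2.7 = 0.9378 mm of expansion remains to be suppressed by the wall.
That suppressed elongation corresponds to σ = E·Δ/L = 115×10³ × 0.9378/1975 = 54.6 MPa.
P = σA = 54.6 × 1050 = 57.33 kN.

P ≈ 57.3 kN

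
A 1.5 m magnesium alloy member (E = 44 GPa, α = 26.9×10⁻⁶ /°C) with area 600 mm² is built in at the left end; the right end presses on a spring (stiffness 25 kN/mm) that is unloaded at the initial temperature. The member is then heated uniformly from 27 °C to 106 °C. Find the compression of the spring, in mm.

δ ≈ 1.32 mm

The unrestrained thermal change is αΔT L = 26.9×10⁻⁶ × 79 × 1500 = 3.188 mm.
Let P be the compressive force at the spring. The member shortens elastically by PL/(AE) and the spring compresses by P/k; together these equal δ_free.
P [ L/(AE) + 1/k ] = δ_free → P [ 1500/(600×44×10³) + 1/(25×10³) ] = 3.188.
P = 3.188 / 9.682×10⁻⁵ = 32920 N.
Spring compression = P/k = 32920/(25×10³) = 1.317 mm.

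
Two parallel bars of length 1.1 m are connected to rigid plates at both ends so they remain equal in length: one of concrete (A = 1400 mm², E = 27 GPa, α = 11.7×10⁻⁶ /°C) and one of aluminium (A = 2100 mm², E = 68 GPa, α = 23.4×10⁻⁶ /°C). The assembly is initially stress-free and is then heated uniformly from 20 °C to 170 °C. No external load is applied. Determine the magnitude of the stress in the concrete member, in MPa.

Equilibrium of a rigid end plate with no external load gives equal and opposite internal forces ±P in the two members. Since α_{aluminium} > α_{concrete}, heating drives the aluminium into compression and the concrete into tension.
Setting the final lengths equal and cancelling L: (α₁ − α₂)ΔT = P/(A₁E₁) + P/(A₂E₂).
|α₁ − α₂|·ΔT = 11.7×10⁻⁶ × 150 = 0.001755.
1/(A₁E₁) + 1/(A₂E₂) = 1/(1400×27×10³) + 1/(2100×68×10³) = 3.346×10⁻⁸ N⁻¹.
P = 0.001755 / 3.346×10⁻⁸ = 52450 N = 52.45 kN.
σ_{concrete} = P/A₁ = 52450/1400 = 37.47 MPa, tensile.

σ ≈ 37.5 MPa (tensile)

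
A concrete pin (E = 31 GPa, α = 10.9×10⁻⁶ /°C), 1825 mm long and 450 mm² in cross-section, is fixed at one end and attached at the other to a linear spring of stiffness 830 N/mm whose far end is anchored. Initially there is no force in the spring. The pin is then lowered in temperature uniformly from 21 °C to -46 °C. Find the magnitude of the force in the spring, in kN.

The unrestrained thermal change is αΔT L = 10.9×10⁻⁶ × 67 × 1825 = 1.333 mm.
With a force P in the spring, the elastic change of the pin is PL/(AE) and that of the spring is P/k; compatibility requires their sum to equal δ_free.
So P = δ_free / [L/(AE) + 1/k] = 1.333 / [ 1825/(450×31×10³) + 1/(830) ].
P = 1.333 / 0.001336 = 997.9 N.

P ≈ 0.998 kN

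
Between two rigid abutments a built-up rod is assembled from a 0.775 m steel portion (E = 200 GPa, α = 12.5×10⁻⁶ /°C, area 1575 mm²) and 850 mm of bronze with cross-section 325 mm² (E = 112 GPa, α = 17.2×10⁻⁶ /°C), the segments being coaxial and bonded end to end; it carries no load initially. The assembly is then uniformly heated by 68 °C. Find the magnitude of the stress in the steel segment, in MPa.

With the walls removed the bar would change length by δ_free = Σ αᵢΔT Lᵢ = 12.5×10⁻⁶×68×775 + 17.2×10⁻⁶×68×850 = 1.653 mm.
The rigid supports impose zero overall length change; the single axial force P common to all segments must satisfy P Σ Lᵢ/(AᵢEᵢ) = δ_free.
Σ Lᵢ/(AᵢEᵢ) = 775/(1575×200×10³) + 850/(325×112×10³) = 2.581×10⁻⁵ mm/N.
Hence P = δ_free / Σ(L/AE) = 1.653/2.581×10⁻⁵ = 64.04 kN (compressive).
σ_{steel} = P / A = 64040 / 1575 = 40.66 MPa.

σ ≈ 40.7 MPa (compressive)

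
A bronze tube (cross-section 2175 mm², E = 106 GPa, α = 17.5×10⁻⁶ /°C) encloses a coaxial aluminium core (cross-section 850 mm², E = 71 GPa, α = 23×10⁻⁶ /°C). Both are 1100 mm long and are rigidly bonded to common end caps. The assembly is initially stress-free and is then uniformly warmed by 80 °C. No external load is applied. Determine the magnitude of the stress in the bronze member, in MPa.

Both members must finish at the same length. With the larger α, the aluminium tends to over-expand; the plates restrain it, putting the aluminium in compression and the bronze in tension. With no external load the two internal forces are equal and opposite, magnitude P.
Setting the final lengths equal and cancelling L: (α₁ − α₂)ΔT = P/(A₁E₁) + P/(A₂E₂).
|α₁ − α₂|·ΔT = 5.5×10⁻⁶ × 80 = 0.00044.
1/(A₁E₁) + 1/(A₂E₂) = 1/(2175×106×10³) + 1/(850×71×10³) = 2.091×10⁻⁸ N⁻¹.
P = 0.00044 / 2.091×10⁻⁸ = 21050 N = 21.05 kN.
σ_{bronze} = P/A₁ = 21050/2175 = 9.676 MPa, tensile.

σ ≈ 9.68 MPa (tensile)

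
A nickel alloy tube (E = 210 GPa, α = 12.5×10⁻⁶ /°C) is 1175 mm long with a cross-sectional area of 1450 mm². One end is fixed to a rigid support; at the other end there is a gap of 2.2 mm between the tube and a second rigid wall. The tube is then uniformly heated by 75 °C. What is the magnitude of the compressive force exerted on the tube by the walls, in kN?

Unrestrained expansion: δ_free = αΔT L = 12.5×10⁻⁶ × 75 × 1175 = 1.102 mm.
This is smaller than the 2.2 mm clearance, so the tube expands freely without reaching the stop — the stress is zero.

P ≈ 0 kN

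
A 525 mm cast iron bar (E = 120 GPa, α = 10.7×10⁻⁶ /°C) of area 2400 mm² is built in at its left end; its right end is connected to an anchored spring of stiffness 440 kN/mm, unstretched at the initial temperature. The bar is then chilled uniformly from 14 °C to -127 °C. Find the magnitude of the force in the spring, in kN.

P ≈ 193 kN

If the spring were absent the bar would shorten by αΔT L = 10.7×10⁻⁶ × 141 × 525 = 0.7921 mm.
Let P be the tensile force in the spring. The bar extends elastically by PL/(AE) and the spring stretches by P/k; together these equal δ_free.
P [ L/(AE) + 1/k ] = δ_free → P [ 525/(2400×120×10³) + 1/(440×10³) ] = 0.7921.
P = 0.7921 / 4.096×10⁻⁶ = 193400 N.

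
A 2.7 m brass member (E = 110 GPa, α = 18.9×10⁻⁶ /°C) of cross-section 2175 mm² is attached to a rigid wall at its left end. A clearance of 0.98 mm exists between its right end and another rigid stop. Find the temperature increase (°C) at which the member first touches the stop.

The gap closes when αΔT L = 0.98 mm, since the member is still unstressed at that instant.
ΔT = 0.98 / (18.9×10⁻⁶ × 2700) = 19.2 °C.

ΔT ≈ 19.2 °C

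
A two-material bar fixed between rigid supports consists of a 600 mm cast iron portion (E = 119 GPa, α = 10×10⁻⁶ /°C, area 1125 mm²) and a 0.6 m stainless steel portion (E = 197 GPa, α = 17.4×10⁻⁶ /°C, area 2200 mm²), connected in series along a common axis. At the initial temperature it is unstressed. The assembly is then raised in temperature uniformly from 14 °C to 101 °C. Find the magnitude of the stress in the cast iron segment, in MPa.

With the walls removed the bar would change length by δ_free = Σ αᵢΔT Lᵢ = 10×10⁻⁶×87×600 + 17.4×10⁻⁶×87×600 = 1.43 mm.
The rigid supports impose zero overall length change; the single axial force P common to all segments must satisfy P Σ Lᵢ/(AᵢEᵢ) = δ_free.
The series flexibility is Σ Lᵢ/(AᵢEᵢ) = 600/(1125×119×10³) + 600/(2200×197×10³) = 5.866×10⁻⁶ mm/N.
Hence P = δ_free / Σ(L/AE) = 1.43/5.866×10⁻⁶ = 243.8 kN (compressive).
σ_{cast iron} = P / A = 243800 / 1125 = 216.7 MPa.

σ ≈ 217 MPa (compressive)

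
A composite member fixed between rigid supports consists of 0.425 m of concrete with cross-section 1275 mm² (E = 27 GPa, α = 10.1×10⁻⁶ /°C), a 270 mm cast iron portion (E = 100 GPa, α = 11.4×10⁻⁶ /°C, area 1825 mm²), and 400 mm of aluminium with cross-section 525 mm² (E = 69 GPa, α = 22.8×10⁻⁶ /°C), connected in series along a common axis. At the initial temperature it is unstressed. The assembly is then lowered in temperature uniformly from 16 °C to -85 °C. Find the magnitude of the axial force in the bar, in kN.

Free thermal contraction of the whole bar: Σ αᵢΔT Lᵢ = 10.1×10⁻⁶×101×425 + 11.4×10⁻⁶×101×270 + 22.8×10⁻⁶×101×400 = 1.666 mm.
The walls prevent any net length change, so an axial force P (same in every segment) develops. Compatibility: P · Σ Lᵢ/(AᵢEᵢ) = δ_free.
Σ Lᵢ/(AᵢEᵢ) = 425/(1275×27×10³) + 270/(1825×100×10³) + 400/(525×69×10³) = 2.487×10⁻⁵ mm/N.
So P = 1.666 / 2.487×10⁻⁵ = 66.98 kN, tensile.

P ≈ 67 kN (tensile)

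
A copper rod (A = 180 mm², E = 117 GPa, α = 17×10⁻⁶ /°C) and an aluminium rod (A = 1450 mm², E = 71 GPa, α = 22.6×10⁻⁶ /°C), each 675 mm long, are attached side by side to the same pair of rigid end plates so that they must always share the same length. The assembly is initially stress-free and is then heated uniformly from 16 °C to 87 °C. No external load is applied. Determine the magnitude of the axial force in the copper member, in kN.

Equilibrium of a rigid end plate with no external load gives equal and opposite internal forces ±P in the two members. Since α_{aluminium} > α_{copper}, heating drives the aluminium into compression and the copper into tension.
Setting the final lengths equal and cancelling L: (α₁ − α₂)ΔT = P/(A₁E₁) + P/(A₂E₂).
|α₁ − α₂|·ΔT = 5.6×10⁻⁶ × 71 = 0.0003976.
1/(A₁E₁) + 1/(A₂E₂) = 1/(180×117×10³) + 1/(1450×71×10³) = 5.72×10⁻⁸ N⁻¹.
So P = 0.0003976 / 5.72×10⁻⁸ = 6.951 kN.

P ≈ 6.95 kN (tensile in the copper)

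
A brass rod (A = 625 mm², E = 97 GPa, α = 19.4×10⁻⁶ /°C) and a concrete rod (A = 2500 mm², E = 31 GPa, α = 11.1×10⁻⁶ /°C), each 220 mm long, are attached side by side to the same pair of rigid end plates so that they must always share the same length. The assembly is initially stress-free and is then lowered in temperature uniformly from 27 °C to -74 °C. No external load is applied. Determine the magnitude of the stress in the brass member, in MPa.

Both members must finish at the same length. With the larger α, the brass tends to over-contract; the plates restrain it, putting the brass in tension and the concrete in compression. With no external load the two internal forces are equal and opposite, magnitude P.
Compatibility of the two members (thermal + elastic change equal): (α₁ − α₂)ΔT = P·[1/(A₁E₁) + 1/(A₂E₂)].
|α₁ − α₂|·ΔT = 8.3×10⁻⁶ × 101 = 0.0008383.
1/(A₁E₁) + 1/(A₂E₂) = 1/(625×97×10³) + 1/(2500×31×10³) = 2.94×10⁻⁸ N⁻¹.
So P = 0.0008383 / 2.94×10⁻⁸ = 28.52 kN.
σ_{brass} = P/A₁ = 28520/625 = 45.62 MPa, tensile.

σ ≈ 45.6 MPa (tensile)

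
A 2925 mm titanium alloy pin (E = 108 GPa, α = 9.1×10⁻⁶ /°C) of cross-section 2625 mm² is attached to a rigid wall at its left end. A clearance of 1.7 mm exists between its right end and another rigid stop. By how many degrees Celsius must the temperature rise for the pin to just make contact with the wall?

The gap closes when αΔT L = 1.7 mm, since the pin is still unstressed at that instant.
So ΔT = g/(αL) = 1.7/(9.1×10⁻⁶ × 2925) = 63.87 °C.

ΔT ≈ 63.9 °C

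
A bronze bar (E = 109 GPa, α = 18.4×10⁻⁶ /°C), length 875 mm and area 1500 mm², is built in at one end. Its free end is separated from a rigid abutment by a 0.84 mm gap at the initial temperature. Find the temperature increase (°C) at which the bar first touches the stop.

ΔT ≈ 52.2 °C

Contact occurs when the free expansion equals the gap: αΔT L = 0.84 mm.
So ΔT = g/(αL) = 0.84/(18.4×10⁻⁶ × 875) = 52.17 °C.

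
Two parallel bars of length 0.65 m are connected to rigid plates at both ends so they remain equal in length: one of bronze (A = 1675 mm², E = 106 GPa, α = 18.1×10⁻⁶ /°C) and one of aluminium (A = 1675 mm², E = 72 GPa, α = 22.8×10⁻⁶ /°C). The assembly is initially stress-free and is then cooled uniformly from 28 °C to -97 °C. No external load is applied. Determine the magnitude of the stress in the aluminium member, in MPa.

The aluminium has the larger α, so on cooling it would change length more than the bronze if both were free. The rigid plates force a common final length, so the aluminium is put into tension and the bronze into compression, with equal and opposite forces P (no external load).
Setting the final lengths equal and cancelling L: (α₁ − α₂)ΔT = P/(A₁E₁) + P/(A₂E₂).
|α₁ − α₂|·ΔT = 4.7×10⁻⁶ × 125 = 0.0005875.
1/(A₁E₁) + 1/(A₂E₂) = 1/(1675×106×10³) + 1/(1675×72×10³) = 1.392×10⁻⁸ N⁻¹.
So P = 0.0005875 / 1.392×10⁻⁸ = 42.19 kN.
σ_{aluminium} = P/A₂ = 42190/1675 = 25.19 MPa, tensile.

σ ≈ 25.2 MPa (tensile)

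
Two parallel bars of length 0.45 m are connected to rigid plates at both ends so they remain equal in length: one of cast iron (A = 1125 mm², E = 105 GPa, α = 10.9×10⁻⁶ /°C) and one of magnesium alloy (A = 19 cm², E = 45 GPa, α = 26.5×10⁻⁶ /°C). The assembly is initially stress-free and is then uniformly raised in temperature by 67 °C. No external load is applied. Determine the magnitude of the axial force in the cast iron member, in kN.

The magnesium alloy has the larger α, so on heating it would change length more than the cast iron if both were free. The rigid plates force a common final length, so the magnesium alloy is put into compression and the cast iron into tension, with equal and opposite forces P (no external load).
Equating the net (thermal + elastic) strains gives |α₁ − α₂|·ΔT = P·[1/(A₁E₁) + 1/(A₂E₂)].
|α₁ − α₂|·ΔT = 15.6×10⁻⁶ × 67 = 0.001045.
1/(A₁E₁) + 1/(A₂E₂) = 1/(1125×105×10³) + 1/(1900×45×10³) = 2.016×10⁻⁸ N⁻¹.
So P = 0.001045 / 2.016×10⁻⁸ = 51.84 kN.

P ≈ 51.8 kN (tensile in the cast iron)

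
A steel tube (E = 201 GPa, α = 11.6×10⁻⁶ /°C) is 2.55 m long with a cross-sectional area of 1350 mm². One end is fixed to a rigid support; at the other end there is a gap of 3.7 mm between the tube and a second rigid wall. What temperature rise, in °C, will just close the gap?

Contact occurs when the free expansion equals the gap: αΔT L = 3.7 mm.
ΔT = 3.7 / (11.6×10⁻⁶ × 2550) = 125.1 °C.

ΔT ≈ 125 °C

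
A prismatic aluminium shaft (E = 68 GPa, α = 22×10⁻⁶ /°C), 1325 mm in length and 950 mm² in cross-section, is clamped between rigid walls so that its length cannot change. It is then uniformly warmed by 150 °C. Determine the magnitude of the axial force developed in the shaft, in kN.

The ends cannot move, so σ = EαΔT = 68×10³ × 22×10⁻⁶ × 150 = 224.4 MPa.
Axial force P = σA = 224.4 × 950 = 213200 N = 213.2 kN, compressive.

P ≈ 213 kN (compressive)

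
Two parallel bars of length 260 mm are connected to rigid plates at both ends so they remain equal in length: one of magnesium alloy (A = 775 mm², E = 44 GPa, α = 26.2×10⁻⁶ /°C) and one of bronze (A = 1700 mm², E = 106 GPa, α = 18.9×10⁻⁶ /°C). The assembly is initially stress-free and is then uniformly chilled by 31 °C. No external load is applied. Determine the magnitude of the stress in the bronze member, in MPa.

Equilibrium of a rigid end plate with no external load gives equal and opposite internal forces ±P in the two members. Since α_{magnesium alloy} > α_{bronze}, cooling drives the magnesium alloy into tension and the bronze into compression.
Equating the net (thermal + elastic) strains gives |α₁ − α₂|·ΔT = P·[1/(A₁E₁) + 1/(A₂E₂)].
|α₁ − α₂|·ΔT = 7.3×10⁻⁶ × 31 = 0.0002263.
1/(A₁E₁) + 1/(A₂E₂) = 1/(775×44×10³) + 1/(1700×106×10³) = 3.487×10⁻⁸ N⁻¹.
So P = 0.0002263 / 3.487×10⁻⁸ = 6.489 kN.
σ_{bronze} = P/A₂ = 6489/1700 = 3.817 MPa, compressive.

σ ≈ 3.82 MPa (compressive)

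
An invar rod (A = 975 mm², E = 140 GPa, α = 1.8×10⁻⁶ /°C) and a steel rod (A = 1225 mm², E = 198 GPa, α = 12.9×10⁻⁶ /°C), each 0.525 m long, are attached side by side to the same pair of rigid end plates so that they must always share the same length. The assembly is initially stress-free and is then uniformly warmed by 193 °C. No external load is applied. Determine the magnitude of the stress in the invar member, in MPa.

The steel has the larger α, so on heating it would change length more than the invar if both were free. The rigid plates force a common final length, so the steel is put into compression and the invar into tension, with equal and opposite forces P (no external load).
Equating the net (thermal + elastic) strains gives |α₁ − α₂|·ΔT = P·[1/(A₁E₁) + 1/(A₂E₂)].
|α₁ − α₂|·ΔT = 11.1×10⁻⁶ × 193 = 0.002142.
1/(A₁E₁) + 1/(A₂E₂) = 1/(975×140×10³) + 1/(1225×198×10³) = 1.145×10⁻⁸ N⁻¹.
P = 0.002142 / 1.145×10⁻⁸ = 187100 N = 187.1 kN.
σ_{invar} = P/A₁ = 187100/975 = 191.9 MPa, tensile.

σ ≈ 192 MPa (tensile)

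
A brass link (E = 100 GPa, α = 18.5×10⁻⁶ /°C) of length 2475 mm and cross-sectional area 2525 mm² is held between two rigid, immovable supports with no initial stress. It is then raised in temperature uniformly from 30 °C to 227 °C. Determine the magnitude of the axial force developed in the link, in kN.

Full restraint means ε = 0, so the stress is σ = EαΔT = 100×10³ × 18.5×10⁻⁶ × 197 = 364.4 MPa.
P = AEαΔT = 2525 × 100×10³ × 18.5×10⁻⁶ × 197 = 920.2 kN (compressive).

P ≈ 920 kN (compressive)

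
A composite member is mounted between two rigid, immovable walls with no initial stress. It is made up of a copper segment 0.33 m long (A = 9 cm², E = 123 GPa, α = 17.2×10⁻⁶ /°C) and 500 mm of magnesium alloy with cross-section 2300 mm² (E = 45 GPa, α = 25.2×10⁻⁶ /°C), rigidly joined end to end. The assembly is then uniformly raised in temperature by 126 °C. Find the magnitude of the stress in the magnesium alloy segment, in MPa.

If the supports were absent, the total length change would be Σ αᵢΔT Lᵢ = 17.2×10⁻⁶×126×330 + 25.2×10⁻⁶×126×500 = 2.303 mm.
Since the ends are fixed, an axial force P builds up, equal in every segment, with P · Σ Lᵢ/(AᵢEᵢ) = δ_free.
The series flexibility is Σ Lᵢ/(AᵢEᵢ) = 330/(900×123×10³) + 500/(2300×45×10³) = 7.812×10⁻⁶ mm/N.
So P = 2.303 / 7.812×10⁻⁶ = 294.8 kN, compressive.
σ_{magnesium alloy} = P / A = 294800 / 2300 = 128.2 MPa.

σ ≈ 128 MPa (compressive)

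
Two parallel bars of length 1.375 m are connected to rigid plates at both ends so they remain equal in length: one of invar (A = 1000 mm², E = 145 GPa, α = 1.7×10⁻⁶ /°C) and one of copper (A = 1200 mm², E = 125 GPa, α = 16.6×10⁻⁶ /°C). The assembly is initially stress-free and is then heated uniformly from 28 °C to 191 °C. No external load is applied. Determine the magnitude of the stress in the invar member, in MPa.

Both members must finish at the same length. With the larger α, the copper tends to over-expand; the plates restrain it, putting the copper in compression and the invar in tension. With no external load the two internal forces are equal and opposite, magnitude P.
Setting the final lengths equal and cancelling L: (α₁ − α₂)ΔT = P/(A₁E₁) + P/(A₂E₂).
|α₁ − α₂|·ΔT = 14.9×10⁻⁶ × 163 = 0.002429.
1/(A₁E₁) + 1/(A₂E₂) = 1/(1000×145×10³) + 1/(1200×125×10³) = 1.356×10⁻⁸ N⁻¹.
P = 0.002429 / 1.356×10⁻⁸ = 179100 N = 179.1 kN.
σ_{invar} = P/A₁ = 179100/1000 = 179.1 MPa, tensile.

σ ≈ 179 MPa (tensile)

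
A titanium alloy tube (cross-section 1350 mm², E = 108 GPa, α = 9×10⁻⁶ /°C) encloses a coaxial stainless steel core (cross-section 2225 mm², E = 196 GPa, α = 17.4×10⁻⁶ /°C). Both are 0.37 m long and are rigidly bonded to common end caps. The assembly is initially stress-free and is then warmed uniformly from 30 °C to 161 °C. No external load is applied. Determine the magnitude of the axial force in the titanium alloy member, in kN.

P ≈ 120 kN (tensile in the titanium alloy)

Equilibrium of a rigid end plate with no external load gives equal and opposite internal forces ±P in the two members. Since α_{stainless steel} > α_{titanium alloy}, heating drives the stainless steel into compression and the titanium alloy into tension.
Equating the net (thermal + elastic) strains gives |α₁ − α₂|·ΔT = P·[1/(A₁E₁) + 1/(A₂E₂)].
|α₁ − α₂|·ΔT = 8.4×10⁻⁶ × 131 = 0.0011.
1/(A₁E₁) + 1/(A₂E₂) = 1/(1350×108×10³) + 1/(2225×196×10³) = 9.152×10⁻⁹ N⁻¹.
P = 0.0011 / 9.152×10⁻⁹ = 120200 N = 120.2 kN.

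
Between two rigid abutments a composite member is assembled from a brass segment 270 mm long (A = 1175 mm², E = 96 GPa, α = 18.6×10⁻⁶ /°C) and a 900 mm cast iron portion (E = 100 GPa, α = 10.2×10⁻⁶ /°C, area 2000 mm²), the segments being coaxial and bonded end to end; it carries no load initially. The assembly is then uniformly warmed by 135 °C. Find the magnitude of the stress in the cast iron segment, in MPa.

σ ≈ 139 MPa (compressive)

With the walls removed the bar would change length by δ_free = Σ αᵢΔT Lᵢ = 18.6×10⁻⁶×135×270 + 10.2×10⁻⁶×135×900 = 1.917 mm.
The rigid supports impose zero overall length change; the single axial force P common to all segments must satisfy P Σ Lᵢ/(AᵢEᵢ) = δ_free.
Σ Lᵢ/(AᵢEᵢ) = 270/(1175×96×10³) + 900/(2000×100×10³) = 6.894×10⁻⁶ mm/N.
P = 1.917 / 6.894×10⁻⁶ = 278100 N = 278.1 kN, compressive.
σ_{cast iron} = P / A = 278100 / 2000 = 139.1 MPa.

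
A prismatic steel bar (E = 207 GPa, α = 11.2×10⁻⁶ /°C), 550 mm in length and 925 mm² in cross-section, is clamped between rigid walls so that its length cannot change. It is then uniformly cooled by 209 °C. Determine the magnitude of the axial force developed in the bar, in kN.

P ≈ 448 kN (tensile)

The ends cannot move, so σ = EαΔT = 207×10³ × 11.2×10⁻⁶ × 209 = 484.5 MPa.
P = AEαΔT = 925 × 207×10³ × 11.2×10⁻⁶ × 209 = 448.2 kN (tensile).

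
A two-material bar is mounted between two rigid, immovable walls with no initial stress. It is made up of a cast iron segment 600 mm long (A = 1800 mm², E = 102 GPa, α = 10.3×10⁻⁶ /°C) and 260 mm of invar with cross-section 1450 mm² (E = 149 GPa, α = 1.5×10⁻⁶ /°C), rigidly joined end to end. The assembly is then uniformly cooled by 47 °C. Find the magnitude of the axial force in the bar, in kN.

P ≈ 69.1 kN (tensile)

If the supports were absent, the total length change would be Σ αᵢΔT Lᵢ = 10.3×10⁻⁶×47×600 + 1.5×10⁻⁶×47×260 = 0.3088 mm.
The walls prevent any net length change, so an axial force P (same in every segment) develops. Compatibility: P · Σ Lᵢ/(AᵢEᵢ) = δ_free.
Σ Lᵢ/(AᵢEᵢ) = 600/(1800×102×10³) + 260/(1450×149×10³) = 4.471×10⁻⁶ mm/N.
Hence P = δ_free / Σ(L/AE) = 0.3088/4.471×10⁻⁶ = 69.06 kN (tensile).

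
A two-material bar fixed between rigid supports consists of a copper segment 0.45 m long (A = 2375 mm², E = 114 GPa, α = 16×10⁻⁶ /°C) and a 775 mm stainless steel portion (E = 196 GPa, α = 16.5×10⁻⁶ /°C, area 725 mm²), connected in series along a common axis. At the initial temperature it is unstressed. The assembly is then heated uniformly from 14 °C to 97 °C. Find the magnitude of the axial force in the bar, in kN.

P ≈ 233 kN (compressive)

If the supports were absent, the total length change would be Σ αᵢΔT Lᵢ = 16×10⁻⁶×83×450 + 16.5×10⁻⁶×83×775 = 1.659 mm.
The walls prevent any net length change, so an axial force P (same in every segment) develops. Compatibility: P · Σ Lᵢ/(AᵢEᵢ) = δ_free.
Σ Lᵢ/(AᵢEᵢ) = 450/(2375×114×10³) + 775/(725×196×10³) = 7.116×10⁻⁶ mm/N.
So P = 1.659 / 7.116×10⁻⁶ = 233.1 kN, compressive.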